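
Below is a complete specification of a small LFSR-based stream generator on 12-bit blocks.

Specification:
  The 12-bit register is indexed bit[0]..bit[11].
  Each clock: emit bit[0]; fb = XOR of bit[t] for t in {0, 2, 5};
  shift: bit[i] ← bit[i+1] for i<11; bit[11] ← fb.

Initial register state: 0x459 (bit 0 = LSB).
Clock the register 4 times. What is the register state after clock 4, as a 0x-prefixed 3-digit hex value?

reg_0 = 0x459
clock 1: out=1, reg = 0xA2C
clock 2: out=0, reg = 0x516
clock 3: out=0, reg = 0xA8B
clock 4: out=1, reg = 0xD45

0xD45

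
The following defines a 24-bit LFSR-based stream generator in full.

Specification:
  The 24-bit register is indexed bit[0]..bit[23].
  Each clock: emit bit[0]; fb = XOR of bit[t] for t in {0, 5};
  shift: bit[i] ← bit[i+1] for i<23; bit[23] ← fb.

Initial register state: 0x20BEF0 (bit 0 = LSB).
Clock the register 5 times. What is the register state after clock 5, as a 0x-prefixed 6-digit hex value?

0x3905F7

reg_0 = 0x20BEF0
clock 1: out=0, reg = 0x905F78
clock 2: out=0, reg = 0xC82FBC
clock 3: out=0, reg = 0xE417DE
clock 4: out=0, reg = 0x720BEF
clock 5: out=1, reg = 0x3905F7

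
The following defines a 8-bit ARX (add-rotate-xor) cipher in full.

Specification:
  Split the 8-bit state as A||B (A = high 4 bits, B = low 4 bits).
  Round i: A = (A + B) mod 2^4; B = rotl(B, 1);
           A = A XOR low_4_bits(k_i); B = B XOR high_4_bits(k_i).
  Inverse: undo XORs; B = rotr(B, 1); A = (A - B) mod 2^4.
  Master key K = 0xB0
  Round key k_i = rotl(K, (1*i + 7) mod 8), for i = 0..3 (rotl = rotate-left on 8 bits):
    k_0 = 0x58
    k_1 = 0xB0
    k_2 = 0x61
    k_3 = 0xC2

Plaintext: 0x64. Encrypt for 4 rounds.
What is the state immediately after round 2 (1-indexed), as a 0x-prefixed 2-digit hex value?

s_0 = plaintext = 0x64
s_1 = Round(s_0, k_0) = 0x2D
s_2 = Round(s_1, k_1) = 0xF0
s_3 = Round(s_2, k_2) = 0xE6
s_4 = Round(s_3, k_3) = 0x60

0xF0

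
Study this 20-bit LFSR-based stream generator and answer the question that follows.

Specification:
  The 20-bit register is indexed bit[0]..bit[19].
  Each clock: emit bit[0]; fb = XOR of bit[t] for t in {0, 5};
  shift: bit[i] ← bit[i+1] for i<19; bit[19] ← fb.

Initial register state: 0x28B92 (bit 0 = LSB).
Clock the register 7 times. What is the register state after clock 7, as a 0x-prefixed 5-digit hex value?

reg_0 = 0x28B92
clock 1: out=0, reg = 0x145C9
clock 2: out=1, reg = 0x8A2E4
clock 3: out=0, reg = 0xC5172
clock 4: out=0, reg = 0xE28B9
clock 5: out=1, reg = 0x7145C
clock 6: out=0, reg = 0x38A2E
clock 7: out=0, reg = 0x9C517

0x9C517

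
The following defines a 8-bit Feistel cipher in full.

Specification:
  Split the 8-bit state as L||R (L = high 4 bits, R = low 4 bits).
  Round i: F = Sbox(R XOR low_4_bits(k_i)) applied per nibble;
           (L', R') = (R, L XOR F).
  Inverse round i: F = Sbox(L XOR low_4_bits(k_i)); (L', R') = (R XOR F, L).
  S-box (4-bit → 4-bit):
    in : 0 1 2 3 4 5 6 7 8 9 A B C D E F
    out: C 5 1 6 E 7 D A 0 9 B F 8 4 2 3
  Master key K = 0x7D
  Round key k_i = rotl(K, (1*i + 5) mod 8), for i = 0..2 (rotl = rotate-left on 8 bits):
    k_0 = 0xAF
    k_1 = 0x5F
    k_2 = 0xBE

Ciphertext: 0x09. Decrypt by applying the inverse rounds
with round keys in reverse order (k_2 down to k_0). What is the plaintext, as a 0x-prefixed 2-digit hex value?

s_0 = ciphertext = 0x09
s_1 = InvRound(s_0, k_2) = 0xB0
s_2 = InvRound(s_1, k_1) = 0xEB
s_3 = InvRound(s_2, k_0) = 0xEE

0xEE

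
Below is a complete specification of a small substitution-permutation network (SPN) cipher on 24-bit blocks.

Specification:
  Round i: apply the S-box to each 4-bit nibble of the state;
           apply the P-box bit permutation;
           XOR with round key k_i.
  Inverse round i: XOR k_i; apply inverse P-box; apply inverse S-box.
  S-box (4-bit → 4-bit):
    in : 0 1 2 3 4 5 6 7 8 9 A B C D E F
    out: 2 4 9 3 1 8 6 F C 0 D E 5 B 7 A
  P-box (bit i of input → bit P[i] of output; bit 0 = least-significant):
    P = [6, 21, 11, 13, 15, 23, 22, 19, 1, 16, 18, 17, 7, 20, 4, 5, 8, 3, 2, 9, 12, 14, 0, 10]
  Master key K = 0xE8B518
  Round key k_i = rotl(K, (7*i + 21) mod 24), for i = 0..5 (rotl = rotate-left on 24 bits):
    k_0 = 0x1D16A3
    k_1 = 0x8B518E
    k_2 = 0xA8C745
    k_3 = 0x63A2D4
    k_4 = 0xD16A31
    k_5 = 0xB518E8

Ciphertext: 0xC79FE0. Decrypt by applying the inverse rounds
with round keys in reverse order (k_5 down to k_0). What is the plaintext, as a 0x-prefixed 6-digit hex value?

0x318924

s_0 = ciphertext = 0xC79FE0
s_1 = InvRound(s_0, k_5) = 0x5D05C0
s_2 = InvRound(s_1, k_4) = 0xB2A1FA
s_3 = InvRound(s_2, k_3) = 0x97F369
s_4 = InvRound(s_3, k_2) = 0x26FB5F
s_5 = InvRound(s_4, k_1) = 0x15C6D7
s_6 = InvRound(s_5, k_0) = 0x318924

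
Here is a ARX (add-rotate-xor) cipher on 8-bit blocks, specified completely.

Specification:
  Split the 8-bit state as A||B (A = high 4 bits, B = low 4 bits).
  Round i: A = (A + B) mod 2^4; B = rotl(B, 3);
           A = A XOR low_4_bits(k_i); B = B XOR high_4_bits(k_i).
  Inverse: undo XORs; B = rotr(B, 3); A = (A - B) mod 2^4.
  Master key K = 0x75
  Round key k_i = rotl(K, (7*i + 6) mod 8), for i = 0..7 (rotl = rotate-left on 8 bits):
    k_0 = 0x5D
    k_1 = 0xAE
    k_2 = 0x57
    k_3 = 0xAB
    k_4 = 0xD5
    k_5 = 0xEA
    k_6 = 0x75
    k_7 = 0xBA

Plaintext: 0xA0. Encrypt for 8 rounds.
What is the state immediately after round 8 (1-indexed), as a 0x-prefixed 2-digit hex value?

s_0 = plaintext = 0xA0
s_1 = Round(s_0, k_0) = 0x75
s_2 = Round(s_1, k_1) = 0x20
s_3 = Round(s_2, k_2) = 0x55
s_4 = Round(s_3, k_3) = 0x10
s_5 = Round(s_4, k_4) = 0x4D
s_6 = Round(s_5, k_5) = 0xB0
s_7 = Round(s_6, k_6) = 0xE7
s_8 = Round(s_7, k_7) = 0xF0

0xF0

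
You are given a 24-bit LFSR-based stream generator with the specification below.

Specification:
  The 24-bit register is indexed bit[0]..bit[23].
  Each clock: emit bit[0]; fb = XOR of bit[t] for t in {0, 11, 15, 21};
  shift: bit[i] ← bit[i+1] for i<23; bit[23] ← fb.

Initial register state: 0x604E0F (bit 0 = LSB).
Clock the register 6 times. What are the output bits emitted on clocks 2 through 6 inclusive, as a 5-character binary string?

11100

reg_0 = 0x604E0F
clock 1: out=1, reg = 0xB02707
clock 2: out=1, reg = 0x581383
clock 3: out=1, reg = 0xAC09C1
clock 4: out=1, reg = 0xD604E0
clock 5: out=0, reg = 0x6B0270
clock 6: out=0, reg = 0xB58138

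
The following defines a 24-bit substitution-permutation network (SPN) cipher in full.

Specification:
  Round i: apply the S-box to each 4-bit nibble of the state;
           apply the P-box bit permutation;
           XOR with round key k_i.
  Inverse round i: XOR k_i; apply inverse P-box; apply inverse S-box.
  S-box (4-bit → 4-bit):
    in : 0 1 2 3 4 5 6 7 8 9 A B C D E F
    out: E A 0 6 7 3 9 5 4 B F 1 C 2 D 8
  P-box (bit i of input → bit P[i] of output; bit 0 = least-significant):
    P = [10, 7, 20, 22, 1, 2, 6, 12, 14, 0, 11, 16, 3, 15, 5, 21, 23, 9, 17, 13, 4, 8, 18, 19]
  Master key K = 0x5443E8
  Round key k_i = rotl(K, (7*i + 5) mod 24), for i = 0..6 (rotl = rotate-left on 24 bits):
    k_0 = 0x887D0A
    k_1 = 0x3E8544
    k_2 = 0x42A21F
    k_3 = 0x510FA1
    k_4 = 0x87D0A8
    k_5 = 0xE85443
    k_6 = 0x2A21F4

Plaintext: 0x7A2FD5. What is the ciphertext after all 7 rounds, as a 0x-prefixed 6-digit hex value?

0xA10883

s_0 = plaintext = 0x7A2FD5
s_1 = Round(s_0, k_0) = 0x0F5B9E
s_2 = Round(s_1, k_1) = 0x62704A
s_3 = Round(s_2, k_2) = 0x1BAEE0
s_4 = Round(s_3, k_3) = 0xA8D64B
s_5 = Round(s_4, k_4) = 0x8815FE
s_6 = Round(s_5, k_5) = 0x9E8042
s_7 = Round(s_6, k_6) = 0xA10883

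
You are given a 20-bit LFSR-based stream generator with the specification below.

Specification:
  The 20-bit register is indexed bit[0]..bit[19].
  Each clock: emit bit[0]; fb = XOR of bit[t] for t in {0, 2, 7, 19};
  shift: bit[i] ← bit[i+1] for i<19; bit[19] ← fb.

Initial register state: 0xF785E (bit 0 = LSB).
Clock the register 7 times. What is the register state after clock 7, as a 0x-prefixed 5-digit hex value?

0xD1EF0

reg_0 = 0xF785E
clock 1: out=0, reg = 0x7BC2F
clock 2: out=1, reg = 0x3DE17
clock 3: out=1, reg = 0x1EF0B
clock 4: out=1, reg = 0x8F785
clock 5: out=1, reg = 0x47BC2
clock 6: out=0, reg = 0xA3DE1
clock 7: out=1, reg = 0xD1EF0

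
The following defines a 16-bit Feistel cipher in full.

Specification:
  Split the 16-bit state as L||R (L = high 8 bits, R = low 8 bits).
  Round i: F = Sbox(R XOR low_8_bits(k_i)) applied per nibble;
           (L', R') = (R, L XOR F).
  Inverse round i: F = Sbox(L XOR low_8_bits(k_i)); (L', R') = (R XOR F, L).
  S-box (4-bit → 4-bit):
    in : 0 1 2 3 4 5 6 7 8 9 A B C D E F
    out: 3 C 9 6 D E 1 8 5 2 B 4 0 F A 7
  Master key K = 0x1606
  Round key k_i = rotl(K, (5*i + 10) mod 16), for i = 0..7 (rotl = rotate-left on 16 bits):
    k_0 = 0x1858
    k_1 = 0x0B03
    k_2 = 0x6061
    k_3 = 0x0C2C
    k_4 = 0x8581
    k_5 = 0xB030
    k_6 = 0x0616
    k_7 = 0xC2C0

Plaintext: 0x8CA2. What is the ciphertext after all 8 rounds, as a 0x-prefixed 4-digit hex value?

s_0 = plaintext = 0x8CA2
s_1 = Round(s_0, k_0) = 0xA2F7
s_2 = Round(s_1, k_1) = 0xF7DF
s_3 = Round(s_2, k_2) = 0xDFBD
s_4 = Round(s_3, k_3) = 0xBDF3
s_5 = Round(s_4, k_4) = 0xF334
s_6 = Round(s_5, k_5) = 0x34CE
s_7 = Round(s_6, k_6) = 0xCEC1
s_8 = Round(s_7, k_7) = 0xC1F2

0xC1F2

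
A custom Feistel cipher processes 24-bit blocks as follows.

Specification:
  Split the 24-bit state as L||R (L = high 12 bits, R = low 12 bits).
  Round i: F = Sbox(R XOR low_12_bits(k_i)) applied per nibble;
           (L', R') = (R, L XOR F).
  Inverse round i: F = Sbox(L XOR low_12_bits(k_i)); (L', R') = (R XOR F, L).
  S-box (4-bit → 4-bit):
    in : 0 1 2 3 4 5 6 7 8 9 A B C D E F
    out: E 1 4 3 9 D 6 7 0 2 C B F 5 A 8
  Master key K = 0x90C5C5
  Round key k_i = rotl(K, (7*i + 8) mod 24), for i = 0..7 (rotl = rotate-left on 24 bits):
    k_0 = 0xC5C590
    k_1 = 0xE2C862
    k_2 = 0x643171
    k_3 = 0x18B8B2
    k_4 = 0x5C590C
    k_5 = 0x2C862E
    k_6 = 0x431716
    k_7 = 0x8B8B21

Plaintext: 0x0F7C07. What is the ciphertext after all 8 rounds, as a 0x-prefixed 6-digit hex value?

s_0 = plaintext = 0x0F7C07
s_1 = Round(s_0, k_0) = 0xC072D0
s_2 = Round(s_1, k_1) = 0x2D00B3
s_3 = Round(s_2, k_2) = 0x0B3324
s_4 = Round(s_3, k_3) = 0x324B95
s_5 = Round(s_4, k_4) = 0xB95706
s_6 = Round(s_5, k_5) = 0x706AD5
s_7 = Round(s_6, k_6) = 0xAD52F5
s_8 = Round(s_7, k_7) = 0x2F588C

0x2F588C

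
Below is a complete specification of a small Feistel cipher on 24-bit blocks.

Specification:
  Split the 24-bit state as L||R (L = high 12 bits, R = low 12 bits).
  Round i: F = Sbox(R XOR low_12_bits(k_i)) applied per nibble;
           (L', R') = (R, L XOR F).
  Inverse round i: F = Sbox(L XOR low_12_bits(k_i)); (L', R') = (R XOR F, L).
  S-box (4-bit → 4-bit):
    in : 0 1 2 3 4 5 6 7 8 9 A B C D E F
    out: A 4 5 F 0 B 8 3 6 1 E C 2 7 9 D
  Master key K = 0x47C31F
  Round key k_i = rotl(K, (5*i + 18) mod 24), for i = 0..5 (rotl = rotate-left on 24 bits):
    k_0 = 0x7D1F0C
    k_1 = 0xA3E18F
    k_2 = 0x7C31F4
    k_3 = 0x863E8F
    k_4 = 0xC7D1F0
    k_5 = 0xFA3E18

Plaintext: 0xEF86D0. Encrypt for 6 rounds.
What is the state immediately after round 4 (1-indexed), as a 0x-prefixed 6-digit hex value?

s_0 = plaintext = 0xEF86D0
s_1 = Round(s_0, k_0) = 0x6D0F8A
s_2 = Round(s_1, k_1) = 0xF8AF7B
s_3 = Round(s_2, k_2) = 0xF7B6E7
s_4 = Round(s_3, k_3) = 0x6E79FD
s_5 = Round(s_4, k_4) = 0x9FD040
s_6 = Round(s_5, k_5) = 0x04004B

0x6E79FD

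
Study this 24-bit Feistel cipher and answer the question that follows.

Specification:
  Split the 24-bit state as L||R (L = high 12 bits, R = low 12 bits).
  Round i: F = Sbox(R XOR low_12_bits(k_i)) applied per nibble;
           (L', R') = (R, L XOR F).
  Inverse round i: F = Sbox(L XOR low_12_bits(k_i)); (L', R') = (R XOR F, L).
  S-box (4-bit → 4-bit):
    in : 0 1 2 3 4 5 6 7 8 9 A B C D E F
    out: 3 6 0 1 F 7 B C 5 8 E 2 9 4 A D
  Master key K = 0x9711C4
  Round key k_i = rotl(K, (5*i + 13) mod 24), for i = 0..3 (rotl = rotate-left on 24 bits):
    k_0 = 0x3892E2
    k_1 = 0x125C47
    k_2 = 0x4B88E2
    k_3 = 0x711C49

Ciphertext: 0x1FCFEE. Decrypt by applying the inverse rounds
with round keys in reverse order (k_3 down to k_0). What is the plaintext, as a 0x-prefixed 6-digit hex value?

s_0 = ciphertext = 0x1FCFEE
s_1 = InvRound(s_0, k_3) = 0xBC91FC
s_2 = InvRound(s_1, k_2) = 0x0FEBC9
s_3 = InvRound(s_2, k_1) = 0x2E10FE
s_4 = InvRound(s_3, k_0) = 0x3CF2E1

0x3CF2E1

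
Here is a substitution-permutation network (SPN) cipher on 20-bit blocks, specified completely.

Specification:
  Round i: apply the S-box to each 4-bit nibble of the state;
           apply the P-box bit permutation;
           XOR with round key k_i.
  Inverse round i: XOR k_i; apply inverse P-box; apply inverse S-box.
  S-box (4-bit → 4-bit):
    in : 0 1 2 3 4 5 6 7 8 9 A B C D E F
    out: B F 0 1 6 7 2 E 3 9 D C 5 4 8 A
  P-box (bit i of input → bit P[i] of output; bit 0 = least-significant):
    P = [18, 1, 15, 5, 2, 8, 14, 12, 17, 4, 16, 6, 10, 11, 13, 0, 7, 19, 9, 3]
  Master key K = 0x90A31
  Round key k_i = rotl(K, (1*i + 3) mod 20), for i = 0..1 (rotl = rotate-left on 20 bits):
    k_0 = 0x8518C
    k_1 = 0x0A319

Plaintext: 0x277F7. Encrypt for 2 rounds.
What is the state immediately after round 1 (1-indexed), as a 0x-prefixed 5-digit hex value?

s_0 = plaintext = 0x277F7
s_1 = Round(s_0, k_0) = 0x9E8FF
s_2 = Round(s_1, k_1) = 0x2B2A2

0x9E8FF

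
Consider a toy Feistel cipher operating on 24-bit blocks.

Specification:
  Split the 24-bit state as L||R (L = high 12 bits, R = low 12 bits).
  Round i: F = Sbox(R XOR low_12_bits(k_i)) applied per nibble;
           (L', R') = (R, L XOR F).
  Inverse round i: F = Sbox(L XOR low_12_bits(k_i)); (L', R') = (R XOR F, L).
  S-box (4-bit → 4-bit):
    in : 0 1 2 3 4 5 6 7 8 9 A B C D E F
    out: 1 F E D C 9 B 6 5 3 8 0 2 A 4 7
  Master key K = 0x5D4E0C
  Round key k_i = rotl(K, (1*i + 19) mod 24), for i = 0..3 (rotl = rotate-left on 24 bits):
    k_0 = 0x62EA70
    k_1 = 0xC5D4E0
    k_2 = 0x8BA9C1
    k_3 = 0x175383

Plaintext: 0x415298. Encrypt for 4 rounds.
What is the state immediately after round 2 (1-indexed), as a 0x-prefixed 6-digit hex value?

s_0 = plaintext = 0x415298
s_1 = Round(s_0, k_0) = 0x298150
s_2 = Round(s_1, k_1) = 0x150B99
s_3 = Round(s_2, k_2) = 0xB99FC5
s_4 = Round(s_3, k_3) = 0xFC5952

0x150B99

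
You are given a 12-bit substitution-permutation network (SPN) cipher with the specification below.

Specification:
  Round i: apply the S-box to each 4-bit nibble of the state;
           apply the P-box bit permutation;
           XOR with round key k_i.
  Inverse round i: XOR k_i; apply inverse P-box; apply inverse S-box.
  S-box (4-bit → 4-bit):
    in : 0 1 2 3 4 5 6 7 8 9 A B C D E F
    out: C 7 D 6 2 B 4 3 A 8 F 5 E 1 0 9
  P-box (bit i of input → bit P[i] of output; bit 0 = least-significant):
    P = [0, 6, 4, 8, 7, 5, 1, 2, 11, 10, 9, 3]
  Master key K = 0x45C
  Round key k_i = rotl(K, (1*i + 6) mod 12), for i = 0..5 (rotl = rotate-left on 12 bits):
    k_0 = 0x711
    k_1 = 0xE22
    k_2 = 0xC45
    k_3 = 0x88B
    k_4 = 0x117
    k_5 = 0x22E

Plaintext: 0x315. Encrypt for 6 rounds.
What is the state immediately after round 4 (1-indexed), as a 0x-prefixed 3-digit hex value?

0x4B5

s_0 = plaintext = 0x315
s_1 = Round(s_0, k_0) = 0x0F2
s_2 = Round(s_1, k_1) = 0xDBF
s_3 = Round(s_2, k_2) = 0x5C6
s_4 = Round(s_3, k_3) = 0x4B5
s_5 = Round(s_4, k_4) = 0x4D4
s_6 = Round(s_5, k_5) = 0x6EE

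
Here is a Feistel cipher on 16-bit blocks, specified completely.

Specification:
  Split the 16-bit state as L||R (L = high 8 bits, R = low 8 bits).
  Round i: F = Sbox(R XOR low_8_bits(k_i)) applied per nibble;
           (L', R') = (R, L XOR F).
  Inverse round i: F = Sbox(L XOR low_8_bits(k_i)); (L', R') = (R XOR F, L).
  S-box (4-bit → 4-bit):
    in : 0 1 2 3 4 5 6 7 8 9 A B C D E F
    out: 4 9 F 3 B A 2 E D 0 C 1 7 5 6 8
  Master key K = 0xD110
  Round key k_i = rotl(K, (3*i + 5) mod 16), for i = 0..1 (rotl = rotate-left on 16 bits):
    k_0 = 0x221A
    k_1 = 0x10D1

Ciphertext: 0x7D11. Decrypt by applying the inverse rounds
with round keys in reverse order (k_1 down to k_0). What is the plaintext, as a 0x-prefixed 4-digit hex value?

s_0 = ciphertext = 0x7D11
s_1 = InvRound(s_0, k_1) = 0xD67D
s_2 = InvRound(s_1, k_0) = 0x0AD6

0x0AD6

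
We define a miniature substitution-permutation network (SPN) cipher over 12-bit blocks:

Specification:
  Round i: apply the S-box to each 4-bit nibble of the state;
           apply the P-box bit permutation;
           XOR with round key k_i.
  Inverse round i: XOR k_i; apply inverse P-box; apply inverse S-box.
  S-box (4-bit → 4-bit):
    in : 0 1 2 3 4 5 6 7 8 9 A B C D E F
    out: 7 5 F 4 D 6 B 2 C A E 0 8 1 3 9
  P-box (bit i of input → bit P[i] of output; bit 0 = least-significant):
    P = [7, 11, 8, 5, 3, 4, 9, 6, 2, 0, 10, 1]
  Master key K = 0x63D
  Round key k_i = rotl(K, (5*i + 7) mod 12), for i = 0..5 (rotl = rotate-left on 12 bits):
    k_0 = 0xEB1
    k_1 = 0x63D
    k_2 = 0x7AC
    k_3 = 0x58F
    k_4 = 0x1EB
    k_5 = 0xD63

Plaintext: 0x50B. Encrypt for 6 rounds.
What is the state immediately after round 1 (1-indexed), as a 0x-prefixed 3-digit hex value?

0x8A8

s_0 = plaintext = 0x50B
s_1 = Round(s_0, k_0) = 0x8A8
s_2 = Round(s_1, k_1) = 0x14F
s_3 = Round(s_2, k_2) = 0x140
s_4 = Round(s_3, k_3) = 0xA43
s_5 = Round(s_4, k_4) = 0x6A0
s_6 = Round(s_5, k_5) = 0x6B4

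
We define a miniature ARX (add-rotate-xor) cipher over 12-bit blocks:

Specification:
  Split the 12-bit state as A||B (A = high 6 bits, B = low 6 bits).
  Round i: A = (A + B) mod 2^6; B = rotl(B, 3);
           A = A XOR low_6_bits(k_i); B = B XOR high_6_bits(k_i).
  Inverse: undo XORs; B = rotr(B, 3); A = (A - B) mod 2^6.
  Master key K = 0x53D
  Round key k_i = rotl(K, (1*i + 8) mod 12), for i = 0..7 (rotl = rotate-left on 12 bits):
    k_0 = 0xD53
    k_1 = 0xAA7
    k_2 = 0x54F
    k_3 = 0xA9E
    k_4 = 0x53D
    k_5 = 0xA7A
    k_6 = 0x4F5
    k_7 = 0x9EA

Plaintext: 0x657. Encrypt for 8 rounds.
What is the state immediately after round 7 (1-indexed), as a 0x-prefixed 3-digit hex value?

0xCD0

s_0 = plaintext = 0x657
s_1 = Round(s_0, k_0) = 0x8CF
s_2 = Round(s_1, k_1) = 0x553
s_3 = Round(s_2, k_2) = 0x9CF
s_4 = Round(s_3, k_3) = 0xA13
s_5 = Round(s_4, k_4) = 0x18E
s_6 = Round(s_5, k_5) = 0xB98
s_7 = Round(s_6, k_6) = 0xCD0
s_8 = Round(s_7, k_7) = 0xA65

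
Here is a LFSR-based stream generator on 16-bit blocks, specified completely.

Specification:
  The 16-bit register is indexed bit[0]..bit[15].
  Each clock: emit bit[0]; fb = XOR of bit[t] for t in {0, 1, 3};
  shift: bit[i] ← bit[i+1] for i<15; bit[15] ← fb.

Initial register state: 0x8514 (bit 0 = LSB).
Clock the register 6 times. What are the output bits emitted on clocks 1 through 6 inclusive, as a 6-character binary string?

001010

reg_0 = 0x8514
clock 1: out=0, reg = 0x428A
clock 2: out=0, reg = 0x2145
clock 3: out=1, reg = 0x90A2
clock 4: out=0, reg = 0xC851
clock 5: out=1, reg = 0xE428
clock 6: out=0, reg = 0xF214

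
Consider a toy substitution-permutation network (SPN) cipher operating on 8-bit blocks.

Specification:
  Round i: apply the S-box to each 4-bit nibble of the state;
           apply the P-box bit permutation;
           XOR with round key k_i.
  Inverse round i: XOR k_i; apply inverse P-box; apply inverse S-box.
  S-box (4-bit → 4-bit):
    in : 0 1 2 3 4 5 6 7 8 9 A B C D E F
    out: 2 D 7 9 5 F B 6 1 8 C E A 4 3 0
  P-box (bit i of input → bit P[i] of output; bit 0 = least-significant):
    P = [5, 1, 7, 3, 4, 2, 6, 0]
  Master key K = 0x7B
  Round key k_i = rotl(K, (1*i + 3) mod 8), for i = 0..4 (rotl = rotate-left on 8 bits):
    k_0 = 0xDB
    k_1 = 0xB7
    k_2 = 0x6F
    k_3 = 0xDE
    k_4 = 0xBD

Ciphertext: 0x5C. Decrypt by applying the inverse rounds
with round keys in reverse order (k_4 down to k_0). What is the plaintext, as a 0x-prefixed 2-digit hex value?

0x17

s_0 = ciphertext = 0x5C
s_1 = InvRound(s_0, k_4) = 0xA4
s_2 = InvRound(s_1, k_3) = 0x46
s_3 = InvRound(s_2, k_2) = 0x93
s_4 = InvRound(s_3, k_1) = 0x08
s_5 = InvRound(s_4, k_0) = 0x17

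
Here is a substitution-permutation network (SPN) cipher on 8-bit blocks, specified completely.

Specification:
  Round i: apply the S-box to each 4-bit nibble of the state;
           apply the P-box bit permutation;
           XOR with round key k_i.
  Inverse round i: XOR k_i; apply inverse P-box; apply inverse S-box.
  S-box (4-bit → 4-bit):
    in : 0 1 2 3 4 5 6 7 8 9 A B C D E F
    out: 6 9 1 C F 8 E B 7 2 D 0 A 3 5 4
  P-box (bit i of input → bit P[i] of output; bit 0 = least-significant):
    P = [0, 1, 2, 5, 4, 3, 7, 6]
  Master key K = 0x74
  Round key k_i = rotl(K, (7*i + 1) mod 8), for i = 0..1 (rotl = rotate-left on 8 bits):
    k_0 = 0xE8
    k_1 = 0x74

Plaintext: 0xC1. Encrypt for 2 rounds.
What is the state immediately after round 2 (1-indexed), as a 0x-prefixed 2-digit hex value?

0xCD

s_0 = plaintext = 0xC1
s_1 = Round(s_0, k_0) = 0x81
s_2 = Round(s_1, k_1) = 0xCD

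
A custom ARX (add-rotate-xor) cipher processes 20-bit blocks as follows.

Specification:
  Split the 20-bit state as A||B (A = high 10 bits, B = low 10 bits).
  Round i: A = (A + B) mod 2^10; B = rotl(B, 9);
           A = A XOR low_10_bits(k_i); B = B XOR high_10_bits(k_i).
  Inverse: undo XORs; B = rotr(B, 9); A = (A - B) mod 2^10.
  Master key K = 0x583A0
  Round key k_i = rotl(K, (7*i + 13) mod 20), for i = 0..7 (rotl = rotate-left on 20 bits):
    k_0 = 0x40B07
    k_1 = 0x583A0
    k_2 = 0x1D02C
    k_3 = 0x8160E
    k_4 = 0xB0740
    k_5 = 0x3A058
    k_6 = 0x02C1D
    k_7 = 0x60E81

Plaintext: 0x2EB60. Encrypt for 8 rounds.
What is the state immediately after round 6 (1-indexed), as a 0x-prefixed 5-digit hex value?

0x15254

s_0 = plaintext = 0x2EB60
s_1 = Round(s_0, k_0) = 0xC74B2
s_2 = Round(s_1, k_1) = 0x1BD39
s_3 = Round(s_2, k_2) = 0x612E8
s_4 = Round(s_3, k_3) = 0x98B71
s_5 = Round(s_4, k_4) = 0xA4D79
s_6 = Round(s_5, k_5) = 0x15254
s_7 = Round(s_6, k_6) = 0xAD521
s_8 = Round(s_7, k_7) = 0x55F13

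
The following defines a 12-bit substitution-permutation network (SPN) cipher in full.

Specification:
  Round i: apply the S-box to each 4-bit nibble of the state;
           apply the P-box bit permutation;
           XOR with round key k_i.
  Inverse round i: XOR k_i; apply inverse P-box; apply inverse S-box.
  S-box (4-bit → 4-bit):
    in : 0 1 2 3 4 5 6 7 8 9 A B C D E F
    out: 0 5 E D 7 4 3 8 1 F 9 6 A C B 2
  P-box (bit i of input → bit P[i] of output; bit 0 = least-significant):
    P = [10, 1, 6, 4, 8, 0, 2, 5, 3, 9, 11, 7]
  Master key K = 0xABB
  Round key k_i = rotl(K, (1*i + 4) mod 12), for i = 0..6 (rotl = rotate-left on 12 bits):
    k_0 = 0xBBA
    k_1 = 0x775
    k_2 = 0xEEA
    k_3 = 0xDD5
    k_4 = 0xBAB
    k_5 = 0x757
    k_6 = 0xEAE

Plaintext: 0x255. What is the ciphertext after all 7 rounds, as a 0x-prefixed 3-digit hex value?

0x110

s_0 = plaintext = 0x255
s_1 = Round(s_0, k_0) = 0x17E
s_2 = Round(s_1, k_1) = 0xB4F
s_3 = Round(s_2, k_2) = 0x5ED
s_4 = Round(s_3, k_3) = 0x4A4
s_5 = Round(s_4, k_4) = 0x4C1
s_6 = Round(s_5, k_5) = 0x93E
s_7 = Round(s_6, k_6) = 0x110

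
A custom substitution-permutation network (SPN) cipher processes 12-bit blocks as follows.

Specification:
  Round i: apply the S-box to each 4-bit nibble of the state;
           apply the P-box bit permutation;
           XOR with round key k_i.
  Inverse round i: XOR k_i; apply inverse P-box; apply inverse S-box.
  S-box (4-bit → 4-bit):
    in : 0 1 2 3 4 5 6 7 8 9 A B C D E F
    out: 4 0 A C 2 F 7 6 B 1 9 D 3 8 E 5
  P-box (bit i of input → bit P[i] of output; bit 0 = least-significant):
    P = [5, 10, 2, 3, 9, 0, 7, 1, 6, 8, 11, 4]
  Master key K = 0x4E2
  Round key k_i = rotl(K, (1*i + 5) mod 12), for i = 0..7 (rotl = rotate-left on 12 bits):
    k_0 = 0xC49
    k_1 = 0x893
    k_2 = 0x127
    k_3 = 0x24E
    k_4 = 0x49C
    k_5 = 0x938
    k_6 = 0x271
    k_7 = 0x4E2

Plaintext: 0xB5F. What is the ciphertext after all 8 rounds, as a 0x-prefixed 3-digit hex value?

s_0 = plaintext = 0xB5F
s_1 = Round(s_0, k_0) = 0x6BE
s_2 = Round(s_1, k_1) = 0x75D
s_3 = Round(s_2, k_2) = 0xAAC
s_4 = Round(s_3, k_3) = 0x43C
s_5 = Round(s_4, k_4) = 0x13E
s_6 = Round(s_5, k_5) = 0xDB6
s_7 = Round(s_6, k_6) = 0x4C7
s_8 = Round(s_7, k_7) = 0x3E7

0x3E7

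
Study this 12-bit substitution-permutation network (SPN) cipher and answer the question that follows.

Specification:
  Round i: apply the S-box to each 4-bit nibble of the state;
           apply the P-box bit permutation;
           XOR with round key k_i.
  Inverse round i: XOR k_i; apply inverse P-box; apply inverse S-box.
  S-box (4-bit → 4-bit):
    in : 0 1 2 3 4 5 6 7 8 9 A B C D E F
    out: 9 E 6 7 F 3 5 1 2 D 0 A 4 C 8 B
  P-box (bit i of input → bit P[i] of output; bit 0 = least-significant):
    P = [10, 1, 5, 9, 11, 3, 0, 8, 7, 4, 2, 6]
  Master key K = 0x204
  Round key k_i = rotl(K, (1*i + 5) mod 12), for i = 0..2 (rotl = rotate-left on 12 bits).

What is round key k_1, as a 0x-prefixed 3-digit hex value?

K = 0x204
k_0 = rotl(K, (1*0+5) mod 12) = rotl(K, 5) = 0x084
k_1 = rotl(K, (1*1+5) mod 12) = rotl(K, 6) = 0x108

0x108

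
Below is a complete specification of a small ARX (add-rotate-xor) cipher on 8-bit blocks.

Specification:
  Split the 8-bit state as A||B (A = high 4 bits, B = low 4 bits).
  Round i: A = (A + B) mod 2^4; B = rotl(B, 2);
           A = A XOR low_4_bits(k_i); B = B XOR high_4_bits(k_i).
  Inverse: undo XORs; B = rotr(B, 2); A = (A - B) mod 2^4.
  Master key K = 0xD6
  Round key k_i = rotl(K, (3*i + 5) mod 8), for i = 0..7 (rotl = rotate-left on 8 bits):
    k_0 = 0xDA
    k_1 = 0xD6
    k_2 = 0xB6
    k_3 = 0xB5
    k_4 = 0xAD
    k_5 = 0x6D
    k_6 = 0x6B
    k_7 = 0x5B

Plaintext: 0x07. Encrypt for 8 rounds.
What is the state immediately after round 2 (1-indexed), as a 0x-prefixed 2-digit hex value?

s_0 = plaintext = 0x07
s_1 = Round(s_0, k_0) = 0xD0
s_2 = Round(s_1, k_1) = 0xBD
s_3 = Round(s_2, k_2) = 0xEC
s_4 = Round(s_3, k_3) = 0xF8
s_5 = Round(s_4, k_4) = 0xA8
s_6 = Round(s_5, k_5) = 0xF4
s_7 = Round(s_6, k_6) = 0x87
s_8 = Round(s_7, k_7) = 0x48

0xBD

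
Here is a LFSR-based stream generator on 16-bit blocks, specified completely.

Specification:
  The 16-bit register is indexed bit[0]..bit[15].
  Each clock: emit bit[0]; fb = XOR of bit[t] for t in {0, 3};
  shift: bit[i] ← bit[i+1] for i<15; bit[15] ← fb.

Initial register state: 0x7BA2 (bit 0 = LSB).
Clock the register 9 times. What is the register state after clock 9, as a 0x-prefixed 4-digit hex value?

reg_0 = 0x7BA2
clock 1: out=0, reg = 0x3DD1
clock 2: out=1, reg = 0x9EE8
clock 3: out=0, reg = 0xCF74
clock 4: out=0, reg = 0x67BA
clock 5: out=0, reg = 0xB3DD
clock 6: out=1, reg = 0x59EE
clock 7: out=0, reg = 0xACF7
clock 8: out=1, reg = 0xD67B
clock 9: out=1, reg = 0x6B3D

0x6B3D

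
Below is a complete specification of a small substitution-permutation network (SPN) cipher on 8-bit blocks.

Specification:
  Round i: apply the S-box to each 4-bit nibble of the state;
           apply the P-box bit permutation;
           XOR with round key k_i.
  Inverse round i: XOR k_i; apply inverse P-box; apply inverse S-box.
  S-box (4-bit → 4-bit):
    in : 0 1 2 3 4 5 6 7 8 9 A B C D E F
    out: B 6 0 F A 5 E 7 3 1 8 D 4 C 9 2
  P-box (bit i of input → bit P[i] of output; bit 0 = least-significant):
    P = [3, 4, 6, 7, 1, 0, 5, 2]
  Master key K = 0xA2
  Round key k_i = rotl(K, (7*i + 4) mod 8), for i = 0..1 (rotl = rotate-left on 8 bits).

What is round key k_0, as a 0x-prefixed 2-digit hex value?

K = 0xA2
k_0 = rotl(K, (7*0+4) mod 8) = rotl(K, 4) = 0x2A

0x2A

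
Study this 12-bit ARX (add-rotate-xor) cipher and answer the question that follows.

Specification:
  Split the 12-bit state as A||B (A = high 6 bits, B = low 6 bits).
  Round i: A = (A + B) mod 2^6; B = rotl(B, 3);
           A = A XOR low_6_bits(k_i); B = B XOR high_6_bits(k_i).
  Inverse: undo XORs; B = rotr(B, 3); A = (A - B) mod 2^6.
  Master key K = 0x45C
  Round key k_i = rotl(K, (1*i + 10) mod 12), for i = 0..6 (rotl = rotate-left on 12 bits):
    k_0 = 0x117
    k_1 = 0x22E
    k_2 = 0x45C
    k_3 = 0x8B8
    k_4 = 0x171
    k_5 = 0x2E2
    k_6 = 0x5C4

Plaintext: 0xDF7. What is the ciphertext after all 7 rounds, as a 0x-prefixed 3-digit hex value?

0x075

s_0 = plaintext = 0xDF7
s_1 = Round(s_0, k_0) = 0xE7A
s_2 = Round(s_1, k_1) = 0x75F
s_3 = Round(s_2, k_2) = 0x82A
s_4 = Round(s_3, k_3) = 0xCB7
s_5 = Round(s_4, k_4) = 0x63B
s_6 = Round(s_5, k_5) = 0xC54
s_7 = Round(s_6, k_6) = 0x075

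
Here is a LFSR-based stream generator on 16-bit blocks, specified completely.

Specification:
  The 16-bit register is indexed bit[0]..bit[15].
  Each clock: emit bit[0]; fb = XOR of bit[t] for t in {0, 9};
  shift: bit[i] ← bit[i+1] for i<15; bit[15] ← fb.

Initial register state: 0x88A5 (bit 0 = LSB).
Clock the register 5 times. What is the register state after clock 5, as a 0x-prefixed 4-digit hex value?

0x0C45

reg_0 = 0x88A5
clock 1: out=1, reg = 0xC452
clock 2: out=0, reg = 0x6229
clock 3: out=1, reg = 0x3114
clock 4: out=0, reg = 0x188A
clock 5: out=0, reg = 0x0C45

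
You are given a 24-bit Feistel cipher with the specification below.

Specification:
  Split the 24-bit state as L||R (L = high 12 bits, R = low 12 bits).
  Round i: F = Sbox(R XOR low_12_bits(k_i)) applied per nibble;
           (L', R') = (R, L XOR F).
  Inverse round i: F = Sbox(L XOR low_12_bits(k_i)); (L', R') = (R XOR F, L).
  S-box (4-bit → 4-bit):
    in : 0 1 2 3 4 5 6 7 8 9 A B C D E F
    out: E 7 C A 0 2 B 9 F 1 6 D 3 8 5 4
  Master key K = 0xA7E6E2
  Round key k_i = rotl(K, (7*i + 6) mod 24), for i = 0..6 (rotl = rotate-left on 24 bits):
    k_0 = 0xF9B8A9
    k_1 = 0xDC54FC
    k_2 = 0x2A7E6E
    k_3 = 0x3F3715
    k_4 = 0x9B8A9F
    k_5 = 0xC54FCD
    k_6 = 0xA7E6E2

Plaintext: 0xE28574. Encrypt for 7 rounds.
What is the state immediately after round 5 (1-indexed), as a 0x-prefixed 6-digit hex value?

0x627CDE

s_0 = plaintext = 0xE28574
s_1 = Round(s_0, k_0) = 0x5746A0
s_2 = Round(s_1, k_1) = 0x6A0957
s_3 = Round(s_2, k_2) = 0x957F01
s_4 = Round(s_3, k_3) = 0xF01627
s_5 = Round(s_4, k_4) = 0x627CDE
s_6 = Round(s_5, k_5) = 0xCDEC5D
s_7 = Round(s_6, k_6) = 0xC5DA0A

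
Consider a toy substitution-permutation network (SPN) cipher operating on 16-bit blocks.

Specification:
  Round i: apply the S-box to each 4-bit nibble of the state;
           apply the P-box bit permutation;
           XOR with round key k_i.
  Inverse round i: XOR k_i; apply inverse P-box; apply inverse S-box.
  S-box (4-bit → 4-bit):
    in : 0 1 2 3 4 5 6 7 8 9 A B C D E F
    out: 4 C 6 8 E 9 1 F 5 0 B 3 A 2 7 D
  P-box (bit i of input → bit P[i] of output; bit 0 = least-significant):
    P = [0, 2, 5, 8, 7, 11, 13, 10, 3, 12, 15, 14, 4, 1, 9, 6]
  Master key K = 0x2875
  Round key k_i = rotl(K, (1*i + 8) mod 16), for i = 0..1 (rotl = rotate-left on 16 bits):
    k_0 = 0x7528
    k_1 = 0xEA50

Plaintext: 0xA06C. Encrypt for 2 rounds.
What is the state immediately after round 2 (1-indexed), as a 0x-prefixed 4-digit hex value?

0x1CA5

s_0 = plaintext = 0xA06C
s_1 = Round(s_0, k_0) = 0xF4FE
s_2 = Round(s_1, k_1) = 0x1CA5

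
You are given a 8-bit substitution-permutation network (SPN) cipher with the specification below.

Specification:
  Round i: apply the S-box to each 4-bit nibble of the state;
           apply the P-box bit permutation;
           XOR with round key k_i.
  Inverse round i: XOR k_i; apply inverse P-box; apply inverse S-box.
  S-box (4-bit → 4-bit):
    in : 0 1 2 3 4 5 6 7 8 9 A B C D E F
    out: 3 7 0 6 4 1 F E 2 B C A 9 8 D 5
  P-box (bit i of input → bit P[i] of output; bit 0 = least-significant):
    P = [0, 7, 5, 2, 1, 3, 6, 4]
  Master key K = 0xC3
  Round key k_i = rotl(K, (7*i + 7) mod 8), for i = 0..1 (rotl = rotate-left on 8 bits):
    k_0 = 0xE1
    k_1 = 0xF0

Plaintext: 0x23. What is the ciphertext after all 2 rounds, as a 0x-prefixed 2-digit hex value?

0x11

s_0 = plaintext = 0x23
s_1 = Round(s_0, k_0) = 0x41
s_2 = Round(s_1, k_1) = 0x11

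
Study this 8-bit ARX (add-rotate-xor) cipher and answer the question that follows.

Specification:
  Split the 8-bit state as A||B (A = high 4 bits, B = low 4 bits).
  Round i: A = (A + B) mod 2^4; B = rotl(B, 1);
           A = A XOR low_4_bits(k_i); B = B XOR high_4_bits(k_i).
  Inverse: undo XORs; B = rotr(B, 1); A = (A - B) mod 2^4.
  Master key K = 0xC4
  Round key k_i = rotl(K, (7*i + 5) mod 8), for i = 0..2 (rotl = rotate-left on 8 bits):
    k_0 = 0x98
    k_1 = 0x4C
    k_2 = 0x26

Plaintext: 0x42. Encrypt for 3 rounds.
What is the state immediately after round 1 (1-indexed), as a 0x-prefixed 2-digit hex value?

s_0 = plaintext = 0x42
s_1 = Round(s_0, k_0) = 0xED
s_2 = Round(s_1, k_1) = 0x7F
s_3 = Round(s_2, k_2) = 0x0D

0xED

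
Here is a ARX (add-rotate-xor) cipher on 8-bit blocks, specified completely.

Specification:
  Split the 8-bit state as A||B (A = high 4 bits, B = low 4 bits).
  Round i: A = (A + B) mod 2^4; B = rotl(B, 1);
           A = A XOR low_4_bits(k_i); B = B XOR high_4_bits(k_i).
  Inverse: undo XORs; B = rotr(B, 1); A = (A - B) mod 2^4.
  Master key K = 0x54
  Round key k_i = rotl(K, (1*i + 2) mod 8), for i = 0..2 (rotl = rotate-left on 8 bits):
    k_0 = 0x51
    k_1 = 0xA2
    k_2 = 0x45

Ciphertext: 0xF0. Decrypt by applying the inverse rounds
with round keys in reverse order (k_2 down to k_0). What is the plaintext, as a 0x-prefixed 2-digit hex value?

s_0 = ciphertext = 0xF0
s_1 = InvRound(s_0, k_2) = 0x82
s_2 = InvRound(s_1, k_1) = 0x64
s_3 = InvRound(s_2, k_0) = 0xF8

0xF8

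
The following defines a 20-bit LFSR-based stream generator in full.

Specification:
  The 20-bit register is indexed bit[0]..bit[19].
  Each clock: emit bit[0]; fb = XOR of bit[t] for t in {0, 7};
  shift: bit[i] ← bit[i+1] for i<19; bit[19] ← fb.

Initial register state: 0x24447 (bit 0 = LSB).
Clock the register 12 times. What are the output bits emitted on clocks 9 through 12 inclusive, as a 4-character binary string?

reg_0 = 0x24447
clock 1: out=1, reg = 0x92223
clock 2: out=1, reg = 0xC9111
clock 3: out=1, reg = 0xE4888
clock 4: out=0, reg = 0xF2444
clock 5: out=0, reg = 0x79222
clock 6: out=0, reg = 0x3C911
clock 7: out=1, reg = 0x9E488
clock 8: out=0, reg = 0xCF244
clock 9: out=0, reg = 0x67922
clock 10: out=0, reg = 0x33C91
clock 11: out=1, reg = 0x19E48
clock 12: out=0, reg = 0x0CF24

0010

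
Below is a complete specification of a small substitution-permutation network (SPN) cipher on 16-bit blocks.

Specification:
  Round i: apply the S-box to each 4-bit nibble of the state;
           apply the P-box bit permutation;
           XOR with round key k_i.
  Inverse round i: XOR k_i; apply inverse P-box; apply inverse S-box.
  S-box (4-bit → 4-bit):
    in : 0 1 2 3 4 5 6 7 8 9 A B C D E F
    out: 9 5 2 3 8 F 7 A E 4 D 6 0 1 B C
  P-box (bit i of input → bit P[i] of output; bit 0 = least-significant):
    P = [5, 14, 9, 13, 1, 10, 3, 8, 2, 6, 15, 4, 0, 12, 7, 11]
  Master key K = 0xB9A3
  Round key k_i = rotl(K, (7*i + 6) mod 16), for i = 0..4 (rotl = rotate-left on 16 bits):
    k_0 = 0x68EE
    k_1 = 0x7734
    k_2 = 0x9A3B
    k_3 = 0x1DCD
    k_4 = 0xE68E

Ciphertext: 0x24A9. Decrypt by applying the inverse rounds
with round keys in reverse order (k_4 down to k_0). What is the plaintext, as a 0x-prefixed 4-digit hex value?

s_0 = ciphertext = 0x24A9
s_1 = InvRound(s_0, k_4) = 0xD1D6
s_2 = InvRound(s_1, k_3) = 0x0F62
s_3 = InvRound(s_2, k_2) = 0x388C
s_4 = InvRound(s_3, k_1) = 0xF486
s_5 = InvRound(s_4, k_0) = 0x7BBD

0x7BBD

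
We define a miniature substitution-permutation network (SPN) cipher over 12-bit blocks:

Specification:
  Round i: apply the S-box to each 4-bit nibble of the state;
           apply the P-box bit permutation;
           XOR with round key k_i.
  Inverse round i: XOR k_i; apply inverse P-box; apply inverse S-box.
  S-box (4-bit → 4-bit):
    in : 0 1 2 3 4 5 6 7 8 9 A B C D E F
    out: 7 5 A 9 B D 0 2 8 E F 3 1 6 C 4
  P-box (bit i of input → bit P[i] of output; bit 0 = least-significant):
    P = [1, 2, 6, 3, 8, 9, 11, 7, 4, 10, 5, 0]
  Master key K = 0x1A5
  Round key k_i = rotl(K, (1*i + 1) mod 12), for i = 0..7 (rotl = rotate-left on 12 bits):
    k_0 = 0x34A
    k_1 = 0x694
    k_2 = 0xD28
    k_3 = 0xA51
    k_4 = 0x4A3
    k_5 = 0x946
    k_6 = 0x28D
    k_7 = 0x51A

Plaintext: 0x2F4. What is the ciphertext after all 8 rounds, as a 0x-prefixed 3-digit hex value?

s_0 = plaintext = 0x2F4
s_1 = Round(s_0, k_0) = 0xF45
s_2 = Round(s_1, k_1) = 0x57E
s_3 = Round(s_2, k_2) = 0xF51
s_4 = Round(s_3, k_3) = 0x3B3
s_5 = Round(s_4, k_4) = 0x7B8
s_6 = Round(s_5, k_5) = 0xE4E
s_7 = Round(s_6, k_6) = 0x164
s_8 = Round(s_7, k_7) = 0x524

0x524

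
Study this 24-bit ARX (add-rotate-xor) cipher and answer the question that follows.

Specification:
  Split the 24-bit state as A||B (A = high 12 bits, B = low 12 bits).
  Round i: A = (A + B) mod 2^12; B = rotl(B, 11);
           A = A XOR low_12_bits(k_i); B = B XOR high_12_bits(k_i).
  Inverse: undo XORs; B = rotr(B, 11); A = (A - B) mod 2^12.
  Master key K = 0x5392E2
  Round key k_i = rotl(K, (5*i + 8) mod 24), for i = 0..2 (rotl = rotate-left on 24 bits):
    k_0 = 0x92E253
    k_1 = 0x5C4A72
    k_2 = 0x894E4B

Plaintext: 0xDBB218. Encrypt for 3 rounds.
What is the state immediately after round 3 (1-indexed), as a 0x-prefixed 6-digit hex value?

s_0 = plaintext = 0xDBB218
s_1 = Round(s_0, k_0) = 0xD80822
s_2 = Round(s_1, k_1) = 0xFD01D5
s_3 = Round(s_2, k_2) = 0xFEE07E

0xFEE07E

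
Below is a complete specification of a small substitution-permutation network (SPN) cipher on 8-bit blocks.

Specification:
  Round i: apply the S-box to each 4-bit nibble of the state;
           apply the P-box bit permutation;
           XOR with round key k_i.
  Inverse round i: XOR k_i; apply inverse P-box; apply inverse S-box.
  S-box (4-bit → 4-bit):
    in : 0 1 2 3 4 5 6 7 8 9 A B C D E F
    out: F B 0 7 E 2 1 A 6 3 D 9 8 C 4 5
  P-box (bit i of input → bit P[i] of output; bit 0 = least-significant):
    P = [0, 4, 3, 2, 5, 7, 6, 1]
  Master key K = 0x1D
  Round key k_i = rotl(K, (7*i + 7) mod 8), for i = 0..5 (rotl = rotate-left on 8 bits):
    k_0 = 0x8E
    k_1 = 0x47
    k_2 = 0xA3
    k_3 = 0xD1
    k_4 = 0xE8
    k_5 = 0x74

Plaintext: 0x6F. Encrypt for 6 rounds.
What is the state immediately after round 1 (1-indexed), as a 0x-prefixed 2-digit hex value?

0xA7

s_0 = plaintext = 0x6F
s_1 = Round(s_0, k_0) = 0xA7
s_2 = Round(s_1, k_1) = 0x31
s_3 = Round(s_2, k_2) = 0x56
s_4 = Round(s_3, k_3) = 0x50
s_5 = Round(s_4, k_4) = 0x75
s_6 = Round(s_5, k_5) = 0xE6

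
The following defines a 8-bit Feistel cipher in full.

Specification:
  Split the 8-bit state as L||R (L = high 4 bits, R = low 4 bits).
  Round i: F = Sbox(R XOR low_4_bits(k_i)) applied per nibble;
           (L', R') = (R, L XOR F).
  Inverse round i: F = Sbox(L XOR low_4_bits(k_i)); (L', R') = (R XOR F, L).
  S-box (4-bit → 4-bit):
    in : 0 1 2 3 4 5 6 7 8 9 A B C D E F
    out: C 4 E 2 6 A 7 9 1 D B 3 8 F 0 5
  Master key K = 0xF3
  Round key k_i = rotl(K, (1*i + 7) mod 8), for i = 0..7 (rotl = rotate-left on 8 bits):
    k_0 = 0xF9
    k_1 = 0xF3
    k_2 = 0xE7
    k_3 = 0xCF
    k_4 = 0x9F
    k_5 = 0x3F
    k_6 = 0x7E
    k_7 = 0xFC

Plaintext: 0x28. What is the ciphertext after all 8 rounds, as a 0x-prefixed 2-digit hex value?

0x46

s_0 = plaintext = 0x28
s_1 = Round(s_0, k_0) = 0x86
s_2 = Round(s_1, k_1) = 0x62
s_3 = Round(s_2, k_2) = 0x2C
s_4 = Round(s_3, k_3) = 0xC0
s_5 = Round(s_4, k_4) = 0x09
s_6 = Round(s_5, k_5) = 0x97
s_7 = Round(s_6, k_6) = 0x74
s_8 = Round(s_7, k_7) = 0x46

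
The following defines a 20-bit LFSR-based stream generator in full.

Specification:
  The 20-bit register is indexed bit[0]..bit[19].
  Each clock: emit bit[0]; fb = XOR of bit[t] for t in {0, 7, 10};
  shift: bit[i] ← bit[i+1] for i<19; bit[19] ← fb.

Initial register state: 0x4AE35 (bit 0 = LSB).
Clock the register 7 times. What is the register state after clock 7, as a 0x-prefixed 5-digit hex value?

0x8495C

reg_0 = 0x4AE35
clock 1: out=1, reg = 0x2571A
clock 2: out=0, reg = 0x92B8D
clock 3: out=1, reg = 0x495C6
clock 4: out=0, reg = 0x24AE3
clock 5: out=1, reg = 0x12571
clock 6: out=1, reg = 0x092B8
clock 7: out=0, reg = 0x8495C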